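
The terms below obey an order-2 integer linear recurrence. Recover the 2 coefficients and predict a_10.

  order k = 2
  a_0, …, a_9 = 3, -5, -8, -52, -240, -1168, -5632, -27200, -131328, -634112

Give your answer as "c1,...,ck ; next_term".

4,4 ; -3061760

  a_2 = 4·-5 + 4·3 = -8
  a_3 = 4·-8 + 4·-5 = -52
  a_4 = 4·-52 + 4·-8 = -240
  a_5 = 4·-240 + 4·-52 = -1168
  a_6 = 4·-1168 + 4·-240 = -5632
  a_7 = 4·-5632 + 4·-1168 = -27200
  a_8 = 4·-27200 + 4·-5632 = -131328
  a_9 = 4·-131328 + 4·-27200 = -634112
  a_10 = 4·-634112 + 4·-131328 = -3061760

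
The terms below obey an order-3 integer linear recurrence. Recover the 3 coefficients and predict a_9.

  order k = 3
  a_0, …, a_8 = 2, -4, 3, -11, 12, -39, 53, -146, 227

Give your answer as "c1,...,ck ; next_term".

-1,3,2 ; -559

  a_3 = -1·3 + 3·-4 + 2·2 = -11
  a_4 = -1·-11 + 3·3 + 2·-4 = 12
  a_5 = -1·12 + 3·-11 + 2·3 = -39
  a_6 = -1·-39 + 3·12 + 2·-11 = 53
  a_7 = -1·53 + 3·-39 + 2·12 = -146
  a_8 = -1·-146 + 3·53 + 2·-39 = 227
  a_9 = -1·227 + 3·-146 + 2·53 = -559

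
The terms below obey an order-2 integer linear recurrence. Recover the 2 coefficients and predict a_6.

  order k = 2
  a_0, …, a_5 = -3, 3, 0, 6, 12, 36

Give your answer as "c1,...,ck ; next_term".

  a_2 = 2·3 + 2·-3 = 0
  a_3 = 2·0 + 2·3 = 6
  a_4 = 2·6 + 2·0 = 12
  a_5 = 2·12 + 2·6 = 36
  a_6 = 2·36 + 2·12 = 96

2,2 ; 96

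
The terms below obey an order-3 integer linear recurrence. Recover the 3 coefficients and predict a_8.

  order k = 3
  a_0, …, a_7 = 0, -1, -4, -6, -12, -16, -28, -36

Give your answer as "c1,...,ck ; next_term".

  a_3 = 1·-4 + 2·-1 + -2·0 = -6
  a_4 = 1·-6 + 2·-4 + -2·-1 = -12
  a_5 = 1·-12 + 2·-6 + -2·-4 = -16
  a_6 = 1·-16 + 2·-12 + -2·-6 = -28
  a_7 = 1·-28 + 2·-16 + -2·-12 = -36
  a_8 = 1·-36 + 2·-28 + -2·-16 = -60

1,2,-2 ; -60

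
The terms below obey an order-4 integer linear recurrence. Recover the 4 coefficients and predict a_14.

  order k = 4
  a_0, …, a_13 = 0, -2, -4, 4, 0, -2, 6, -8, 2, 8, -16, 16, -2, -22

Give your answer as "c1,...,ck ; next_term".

  a_4 = -1·4 + -1·-4 + 0·-2 + -1·0 = 0
  a_5 = -1·0 + -1·4 + 0·-4 + -1·-2 = -2
  a_6 = -1·-2 + -1·0 + 0·4 + -1·-4 = 6
  a_7 = -1·6 + -1·-2 + 0·0 + -1·4 = -8
  a_8 = -1·-8 + -1·6 + 0·-2 + -1·0 = 2
  a_9 = -1·2 + -1·-8 + 0·6 + -1·-2 = 8
  a_10 = -1·8 + -1·2 + 0·-8 + -1·6 = -16
  a_11 = -1·-16 + -1·8 + 0·2 + -1·-8 = 16
  a_12 = -1·16 + -1·-16 + 0·8 + -1·2 = -2
  a_13 = -1·-2 + -1·16 + 0·-16 + -1·8 = -22
  a_14 = -1·-22 + -1·-2 + 0·16 + -1·-16 = 40

-1,-1,0,-1 ; 40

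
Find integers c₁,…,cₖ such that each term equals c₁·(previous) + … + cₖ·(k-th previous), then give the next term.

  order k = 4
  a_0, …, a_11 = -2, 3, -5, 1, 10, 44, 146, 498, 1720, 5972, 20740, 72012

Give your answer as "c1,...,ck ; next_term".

  a_4 = 4·1 + -2·-5 + 0·3 + 2·-2 = 10
  a_5 = 4·10 + -2·1 + 0·-5 + 2·3 = 44
  a_6 = 4·44 + -2·10 + 0·1 + 2·-5 = 146
  a_7 = 4·146 + -2·44 + 0·10 + 2·1 = 498
  a_8 = 4·498 + -2·146 + 0·44 + 2·10 = 1720
  a_9 = 4·1720 + -2·498 + 0·146 + 2·44 = 5972
  a_10 = 4·5972 + -2·1720 + 0·498 + 2·146 = 20740
  a_11 = 4·20740 + -2·5972 + 0·1720 + 2·498 = 72012
  a_12 = 4·72012 + -2·20740 + 0·5972 + 2·1720 = 250008

4,-2,0,2 ; 250008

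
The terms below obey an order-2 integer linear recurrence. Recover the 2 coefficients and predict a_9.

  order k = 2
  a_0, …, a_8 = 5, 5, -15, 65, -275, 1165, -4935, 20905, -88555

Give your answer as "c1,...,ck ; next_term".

-4,1 ; 375125

  a_2 = -4·5 + 1·5 = -15
  a_3 = -4·-15 + 1·5 = 65
  a_4 = -4·65 + 1·-15 = -275
  a_5 = -4·-275 + 1·65 = 1165
  a_6 = -4·1165 + 1·-275 = -4935
  a_7 = -4·-4935 + 1·1165 = 20905
  a_8 = -4·20905 + 1·-4935 = -88555
  a_9 = -4·-88555 + 1·20905 = 375125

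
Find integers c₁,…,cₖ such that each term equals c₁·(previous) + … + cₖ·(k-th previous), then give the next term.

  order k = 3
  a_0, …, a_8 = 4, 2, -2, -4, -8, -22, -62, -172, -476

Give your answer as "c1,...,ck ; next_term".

  a_3 = 3·-2 + -1·2 + 1·4 = -4
  a_4 = 3·-4 + -1·-2 + 1·2 = -8
  a_5 = 3·-8 + -1·-4 + 1·-2 = -22
  a_6 = 3·-22 + -1·-8 + 1·-4 = -62
  a_7 = 3·-62 + -1·-22 + 1·-8 = -172
  a_8 = 3·-172 + -1·-62 + 1·-22 = -476
  a_9 = 3·-476 + -1·-172 + 1·-62 = -1318

3,-1,1 ; -1318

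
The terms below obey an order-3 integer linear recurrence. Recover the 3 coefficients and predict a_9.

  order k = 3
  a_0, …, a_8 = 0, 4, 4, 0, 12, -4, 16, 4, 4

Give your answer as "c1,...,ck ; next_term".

-1,1,2 ; 32

  a_3 = -1·4 + 1·4 + 2·0 = 0
  a_4 = -1·0 + 1·4 + 2·4 = 12
  a_5 = -1·12 + 1·0 + 2·4 = -4
  a_6 = -1·-4 + 1·12 + 2·0 = 16
  a_7 = -1·16 + 1·-4 + 2·12 = 4
  a_8 = -1·4 + 1·16 + 2·-4 = 4
  a_9 = -1·4 + 1·4 + 2·16 = 32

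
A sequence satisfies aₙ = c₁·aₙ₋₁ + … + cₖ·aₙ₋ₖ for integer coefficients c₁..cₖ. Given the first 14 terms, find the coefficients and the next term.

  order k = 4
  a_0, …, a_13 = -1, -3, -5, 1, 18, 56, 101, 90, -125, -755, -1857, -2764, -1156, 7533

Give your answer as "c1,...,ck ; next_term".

2,-1,-3,-2 ; 28228

  a_4 = 2·1 + -1·-5 + -3·-3 + -2·-1 = 18
  a_5 = 2·18 + -1·1 + -3·-5 + -2·-3 = 56
  a_6 = 2·56 + -1·18 + -3·1 + -2·-5 = 101
  a_7 = 2·101 + -1·56 + -3·18 + -2·1 = 90
  a_8 = 2·90 + -1·101 + -3·56 + -2·18 = -125
  a_9 = 2·-125 + -1·90 + -3·101 + -2·56 = -755
  a_10 = 2·-755 + -1·-125 + -3·90 + -2·101 = -1857
  a_11 = 2·-1857 + -1·-755 + -3·-125 + -2·90 = -2764
  a_12 = 2·-2764 + -1·-1857 + -3·-755 + -2·-125 = -1156
  a_13 = 2·-1156 + -1·-2764 + -3·-1857 + -2·-755 = 7533
  a_14 = 2·7533 + -1·-1156 + -3·-2764 + -2·-1857 = 28228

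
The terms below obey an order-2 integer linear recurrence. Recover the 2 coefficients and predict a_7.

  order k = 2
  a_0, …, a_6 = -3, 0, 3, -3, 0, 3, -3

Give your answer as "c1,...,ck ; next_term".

  a_2 = -1·0 + -1·-3 = 3
  a_3 = -1·3 + -1·0 = -3
  a_4 = -1·-3 + -1·3 = 0
  a_5 = -1·0 + -1·-3 = 3
  a_6 = -1·3 + -1·0 = -3
  a_7 = -1·-3 + -1·3 = 0

-1,-1 ; 0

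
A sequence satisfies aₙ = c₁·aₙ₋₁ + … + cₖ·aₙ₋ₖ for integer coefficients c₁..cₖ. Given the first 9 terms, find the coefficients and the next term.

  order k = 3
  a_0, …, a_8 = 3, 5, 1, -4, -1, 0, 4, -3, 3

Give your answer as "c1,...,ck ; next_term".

-1,0,-1 ; -7

  a_3 = -1·1 + 0·5 + -1·3 = -4
  a_4 = -1·-4 + 0·1 + -1·5 = -1
  a_5 = -1·-1 + 0·-4 + -1·1 = 0
  a_6 = -1·0 + 0·-1 + -1·-4 = 4
  a_7 = -1·4 + 0·0 + -1·-1 = -3
  a_8 = -1·-3 + 0·4 + -1·0 = 3
  a_9 = -1·3 + 0·-3 + -1·4 = -7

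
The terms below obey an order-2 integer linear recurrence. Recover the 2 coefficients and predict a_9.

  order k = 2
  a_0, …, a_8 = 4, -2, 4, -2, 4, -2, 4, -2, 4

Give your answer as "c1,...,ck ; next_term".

  a_2 = 0·-2 + 1·4 = 4
  a_3 = 0·4 + 1·-2 = -2
  a_4 = 0·-2 + 1·4 = 4
  a_5 = 0·4 + 1·-2 = -2
  a_6 = 0·-2 + 1·4 = 4
  a_7 = 0·4 + 1·-2 = -2
  a_8 = 0·-2 + 1·4 = 4
  a_9 = 0·4 + 1·-2 = -2

0,1 ; -2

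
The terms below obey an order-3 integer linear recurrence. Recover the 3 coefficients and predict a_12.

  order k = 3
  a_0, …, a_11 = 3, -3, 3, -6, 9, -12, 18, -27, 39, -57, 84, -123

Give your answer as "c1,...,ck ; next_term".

  a_3 = -1·3 + 0·-3 + -1·3 = -6
  a_4 = -1·-6 + 0·3 + -1·-3 = 9
  a_5 = -1·9 + 0·-6 + -1·3 = -12
  a_6 = -1·-12 + 0·9 + -1·-6 = 18
  a_7 = -1·18 + 0·-12 + -1·9 = -27
  a_8 = -1·-27 + 0·18 + -1·-12 = 39
  a_9 = -1·39 + 0·-27 + -1·18 = -57
  a_10 = -1·-57 + 0·39 + -1·-27 = 84
  a_11 = -1·84 + 0·-57 + -1·39 = -123
  a_12 = -1·-123 + 0·84 + -1·-57 = 180

-1,0,-1 ; 180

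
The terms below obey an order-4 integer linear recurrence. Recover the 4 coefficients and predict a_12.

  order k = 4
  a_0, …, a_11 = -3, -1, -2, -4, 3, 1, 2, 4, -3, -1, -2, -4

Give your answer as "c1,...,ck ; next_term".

0,0,0,-1 ; 3

  a_4 = 0·-4 + 0·-2 + 0·-1 + -1·-3 = 3
  a_5 = 0·3 + 0·-4 + 0·-2 + -1·-1 = 1
  a_6 = 0·1 + 0·3 + 0·-4 + -1·-2 = 2
  a_7 = 0·2 + 0·1 + 0·3 + -1·-4 = 4
  a_8 = 0·4 + 0·2 + 0·1 + -1·3 = -3
  a_9 = 0·-3 + 0·4 + 0·2 + -1·1 = -1
  a_10 = 0·-1 + 0·-3 + 0·4 + -1·2 = -2
  a_11 = 0·-2 + 0·-1 + 0·-3 + -1·4 = -4
  a_12 = 0·-4 + 0·-2 + 0·-1 + -1·-3 = 3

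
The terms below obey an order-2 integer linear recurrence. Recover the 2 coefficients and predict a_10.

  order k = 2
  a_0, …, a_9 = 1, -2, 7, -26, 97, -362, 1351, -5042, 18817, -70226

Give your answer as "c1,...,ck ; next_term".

  a_2 = -4·-2 + -1·1 = 7
  a_3 = -4·7 + -1·-2 = -26
  a_4 = -4·-26 + -1·7 = 97
  a_5 = -4·97 + -1·-26 = -362
  a_6 = -4·-362 + -1·97 = 1351
  a_7 = -4·1351 + -1·-362 = -5042
  a_8 = -4·-5042 + -1·1351 = 18817
  a_9 = -4·18817 + -1·-5042 = -70226
  a_10 = -4·-70226 + -1·18817 = 262087

-4,-1 ; 262087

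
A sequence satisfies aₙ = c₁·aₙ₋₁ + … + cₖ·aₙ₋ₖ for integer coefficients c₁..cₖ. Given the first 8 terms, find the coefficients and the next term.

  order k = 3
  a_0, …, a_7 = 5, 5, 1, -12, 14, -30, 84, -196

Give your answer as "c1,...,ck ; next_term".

-2,0,-2 ; 452

  a_3 = -2·1 + 0·5 + -2·5 = -12
  a_4 = -2·-12 + 0·1 + -2·5 = 14
  a_5 = -2·14 + 0·-12 + -2·1 = -30
  a_6 = -2·-30 + 0·14 + -2·-12 = 84
  a_7 = -2·84 + 0·-30 + -2·14 = -196
  a_8 = -2·-196 + 0·84 + -2·-30 = 452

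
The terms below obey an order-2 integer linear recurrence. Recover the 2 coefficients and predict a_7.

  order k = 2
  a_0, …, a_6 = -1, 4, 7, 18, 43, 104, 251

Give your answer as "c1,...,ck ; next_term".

  a_2 = 2·4 + 1·-1 = 7
  a_3 = 2·7 + 1·4 = 18
  a_4 = 2·18 + 1·7 = 43
  a_5 = 2·43 + 1·18 = 104
  a_6 = 2·104 + 1·43 = 251
  a_7 = 2·251 + 1·104 = 606

2,1 ; 606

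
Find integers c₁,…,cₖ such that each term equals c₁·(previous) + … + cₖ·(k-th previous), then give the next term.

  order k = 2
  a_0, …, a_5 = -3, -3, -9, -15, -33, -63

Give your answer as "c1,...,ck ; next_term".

  a_2 = 1·-3 + 2·-3 = -9
  a_3 = 1·-9 + 2·-3 = -15
  a_4 = 1·-15 + 2·-9 = -33
  a_5 = 1·-33 + 2·-15 = -63
  a_6 = 1·-63 + 2·-33 = -129

1,2 ; -129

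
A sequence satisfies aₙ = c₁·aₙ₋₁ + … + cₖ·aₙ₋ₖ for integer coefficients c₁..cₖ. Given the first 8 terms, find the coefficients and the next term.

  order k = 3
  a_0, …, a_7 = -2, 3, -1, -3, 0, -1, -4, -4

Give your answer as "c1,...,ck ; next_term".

1,0,1 ; -5

  a_3 = 1·-1 + 0·3 + 1·-2 = -3
  a_4 = 1·-3 + 0·-1 + 1·3 = 0
  a_5 = 1·0 + 0·-3 + 1·-1 = -1
  a_6 = 1·-1 + 0·0 + 1·-3 = -4
  a_7 = 1·-4 + 0·-1 + 1·0 = -4
  a_8 = 1·-4 + 0·-4 + 1·-1 = -5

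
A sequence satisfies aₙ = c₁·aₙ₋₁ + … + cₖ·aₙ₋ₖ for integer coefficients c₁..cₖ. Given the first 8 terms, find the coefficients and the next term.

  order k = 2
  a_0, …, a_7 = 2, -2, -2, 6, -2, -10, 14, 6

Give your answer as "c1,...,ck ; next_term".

  a_2 = -1·-2 + -2·2 = -2
  a_3 = -1·-2 + -2·-2 = 6
  a_4 = -1·6 + -2·-2 = -2
  a_5 = -1·-2 + -2·6 = -10
  a_6 = -1·-10 + -2·-2 = 14
  a_7 = -1·14 + -2·-10 = 6
  a_8 = -1·6 + -2·14 = -34

-1,-2 ; -34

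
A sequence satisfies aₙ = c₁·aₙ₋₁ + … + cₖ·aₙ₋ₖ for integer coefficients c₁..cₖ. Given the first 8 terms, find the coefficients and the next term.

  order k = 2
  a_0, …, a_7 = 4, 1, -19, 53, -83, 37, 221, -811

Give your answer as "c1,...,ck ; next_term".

  a_2 = -3·1 + -4·4 = -19
  a_3 = -3·-19 + -4·1 = 53
  a_4 = -3·53 + -4·-19 = -83
  a_5 = -3·-83 + -4·53 = 37
  a_6 = -3·37 + -4·-83 = 221
  a_7 = -3·221 + -4·37 = -811
  a_8 = -3·-811 + -4·221 = 1549

-3,-4 ; 1549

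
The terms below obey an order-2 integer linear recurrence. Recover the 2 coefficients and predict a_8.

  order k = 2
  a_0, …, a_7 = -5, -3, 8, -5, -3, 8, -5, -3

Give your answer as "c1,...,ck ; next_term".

-1,-1 ; 8

  a_2 = -1·-3 + -1·-5 = 8
  a_3 = -1·8 + -1·-3 = -5
  a_4 = -1·-5 + -1·8 = -3
  a_5 = -1·-3 + -1·-5 = 8
  a_6 = -1·8 + -1·-3 = -5
  a_7 = -1·-5 + -1·8 = -3
  a_8 = -1·-3 + -1·-5 = 8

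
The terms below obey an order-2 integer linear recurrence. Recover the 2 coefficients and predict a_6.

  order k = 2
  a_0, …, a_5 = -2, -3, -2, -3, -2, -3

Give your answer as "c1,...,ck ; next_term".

0,1 ; -2

  a_2 = 0·-3 + 1·-2 = -2
  a_3 = 0·-2 + 1·-3 = -3
  a_4 = 0·-3 + 1·-2 = -2
  a_5 = 0·-2 + 1·-3 = -3
  a_6 = 0·-3 + 1·-2 = -2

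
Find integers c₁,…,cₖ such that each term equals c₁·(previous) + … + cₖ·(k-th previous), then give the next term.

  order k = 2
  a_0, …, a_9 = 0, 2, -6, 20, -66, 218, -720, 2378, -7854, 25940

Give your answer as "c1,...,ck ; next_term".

  a_2 = -3·2 + 1·0 = -6
  a_3 = -3·-6 + 1·2 = 20
  a_4 = -3·20 + 1·-6 = -66
  a_5 = -3·-66 + 1·20 = 218
  a_6 = -3·218 + 1·-66 = -720
  a_7 = -3·-720 + 1·218 = 2378
  a_8 = -3·2378 + 1·-720 = -7854
  a_9 = -3·-7854 + 1·2378 = 25940
  a_10 = -3·25940 + 1·-7854 = -85674

-3,1 ; -85674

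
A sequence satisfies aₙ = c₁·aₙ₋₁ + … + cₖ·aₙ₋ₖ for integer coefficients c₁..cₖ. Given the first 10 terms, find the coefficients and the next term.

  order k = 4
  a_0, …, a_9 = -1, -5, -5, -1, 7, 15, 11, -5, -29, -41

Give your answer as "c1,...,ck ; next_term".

0,0,-1,-2 ; -17

  a_4 = 0·-1 + 0·-5 + -1·-5 + -2·-1 = 7
  a_5 = 0·7 + 0·-1 + -1·-5 + -2·-5 = 15
  a_6 = 0·15 + 0·7 + -1·-1 + -2·-5 = 11
  a_7 = 0·11 + 0·15 + -1·7 + -2·-1 = -5
  a_8 = 0·-5 + 0·11 + -1·15 + -2·7 = -29
  a_9 = 0·-29 + 0·-5 + -1·11 + -2·15 = -41
  a_10 = 0·-41 + 0·-29 + -1·-5 + -2·11 = -17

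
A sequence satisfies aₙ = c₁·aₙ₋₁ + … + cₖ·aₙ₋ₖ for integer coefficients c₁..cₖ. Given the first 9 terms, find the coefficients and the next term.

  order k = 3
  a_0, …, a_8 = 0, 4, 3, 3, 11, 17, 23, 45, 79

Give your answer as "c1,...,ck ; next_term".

  a_3 = 1·3 + 0·4 + 2·0 = 3
  a_4 = 1·3 + 0·3 + 2·4 = 11
  a_5 = 1·11 + 0·3 + 2·3 = 17
  a_6 = 1·17 + 0·11 + 2·3 = 23
  a_7 = 1·23 + 0·17 + 2·11 = 45
  a_8 = 1·45 + 0·23 + 2·17 = 79
  a_9 = 1·79 + 0·45 + 2·23 = 125

1,0,2 ; 125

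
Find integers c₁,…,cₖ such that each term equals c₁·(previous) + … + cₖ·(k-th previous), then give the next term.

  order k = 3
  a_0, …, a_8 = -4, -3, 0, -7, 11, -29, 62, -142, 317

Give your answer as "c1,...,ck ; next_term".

  a_3 = -2·0 + 1·-3 + 1·-4 = -7
  a_4 = -2·-7 + 1·0 + 1·-3 = 11
  a_5 = -2·11 + 1·-7 + 1·0 = -29
  a_6 = -2·-29 + 1·11 + 1·-7 = 62
  a_7 = -2·62 + 1·-29 + 1·11 = -142
  a_8 = -2·-142 + 1·62 + 1·-29 = 317
  a_9 = -2·317 + 1·-142 + 1·62 = -714

-2,1,1 ; -714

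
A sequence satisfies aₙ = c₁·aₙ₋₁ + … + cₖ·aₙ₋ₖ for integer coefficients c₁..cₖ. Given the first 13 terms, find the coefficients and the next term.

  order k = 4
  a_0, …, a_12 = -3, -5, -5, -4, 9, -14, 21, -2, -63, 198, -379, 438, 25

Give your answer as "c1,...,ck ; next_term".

  a_4 = -2·-4 + -1·-5 + 2·-5 + -2·-3 = 9
  a_5 = -2·9 + -1·-4 + 2·-5 + -2·-5 = -14
  a_6 = -2·-14 + -1·9 + 2·-4 + -2·-5 = 21
  a_7 = -2·21 + -1·-14 + 2·9 + -2·-4 = -2
  a_8 = -2·-2 + -1·21 + 2·-14 + -2·9 = -63
  a_9 = -2·-63 + -1·-2 + 2·21 + -2·-14 = 198
  a_10 = -2·198 + -1·-63 + 2·-2 + -2·21 = -379
  a_11 = -2·-379 + -1·198 + 2·-63 + -2·-2 = 438
  a_12 = -2·438 + -1·-379 + 2·198 + -2·-63 = 25
  a_13 = -2·25 + -1·438 + 2·-379 + -2·198 = -1642

-2,-1,2,-2 ; -1642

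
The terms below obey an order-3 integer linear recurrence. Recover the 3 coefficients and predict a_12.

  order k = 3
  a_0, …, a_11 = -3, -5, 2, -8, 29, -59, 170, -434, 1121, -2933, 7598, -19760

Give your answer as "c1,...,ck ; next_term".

  a_3 = -1·2 + 3·-5 + -3·-3 = -8
  a_4 = -1·-8 + 3·2 + -3·-5 = 29
  a_5 = -1·29 + 3·-8 + -3·2 = -59
  a_6 = -1·-59 + 3·29 + -3·-8 = 170
  a_7 = -1·170 + 3·-59 + -3·29 = -434
  a_8 = -1·-434 + 3·170 + -3·-59 = 1121
  a_9 = -1·1121 + 3·-434 + -3·170 = -2933
  a_10 = -1·-2933 + 3·1121 + -3·-434 = 7598
  a_11 = -1·7598 + 3·-2933 + -3·1121 = -19760
  a_12 = -1·-19760 + 3·7598 + -3·-2933 = 51353

-1,3,-3 ; 51353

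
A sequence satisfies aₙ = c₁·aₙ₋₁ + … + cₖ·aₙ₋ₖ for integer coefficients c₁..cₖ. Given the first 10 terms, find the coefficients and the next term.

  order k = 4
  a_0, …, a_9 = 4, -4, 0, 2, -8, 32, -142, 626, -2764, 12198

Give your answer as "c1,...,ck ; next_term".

  a_4 = -4·2 + 2·0 + 1·-4 + 1·4 = -8
  a_5 = -4·-8 + 2·2 + 1·0 + 1·-4 = 32
  a_6 = -4·32 + 2·-8 + 1·2 + 1·0 = -142
  a_7 = -4·-142 + 2·32 + 1·-8 + 1·2 = 626
  a_8 = -4·626 + 2·-142 + 1·32 + 1·-8 = -2764
  a_9 = -4·-2764 + 2·626 + 1·-142 + 1·32 = 12198
  a_10 = -4·12198 + 2·-2764 + 1·626 + 1·-142 = -53836

-4,2,1,1 ; -53836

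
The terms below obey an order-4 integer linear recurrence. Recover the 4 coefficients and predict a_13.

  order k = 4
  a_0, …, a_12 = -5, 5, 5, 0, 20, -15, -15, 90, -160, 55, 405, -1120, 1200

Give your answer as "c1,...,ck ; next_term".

  a_4 = -1·0 + -1·5 + 3·5 + -2·-5 = 20
  a_5 = -1·20 + -1·0 + 3·5 + -2·5 = -15
  a_6 = -1·-15 + -1·20 + 3·0 + -2·5 = -15
  a_7 = -1·-15 + -1·-15 + 3·20 + -2·0 = 90
  a_8 = -1·90 + -1·-15 + 3·-15 + -2·20 = -160
  a_9 = -1·-160 + -1·90 + 3·-15 + -2·-15 = 55
  a_10 = -1·55 + -1·-160 + 3·90 + -2·-15 = 405
  a_11 = -1·405 + -1·55 + 3·-160 + -2·90 = -1120
  a_12 = -1·-1120 + -1·405 + 3·55 + -2·-160 = 1200
  a_13 = -1·1200 + -1·-1120 + 3·405 + -2·55 = 1025

-1,-1,3,-2 ; 1025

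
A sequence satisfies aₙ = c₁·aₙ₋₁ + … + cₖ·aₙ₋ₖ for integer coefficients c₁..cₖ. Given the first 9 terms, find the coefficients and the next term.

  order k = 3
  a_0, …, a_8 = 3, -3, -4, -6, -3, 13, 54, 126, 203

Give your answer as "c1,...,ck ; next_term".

  a_3 = 3·-4 + -3·-3 + -1·3 = -6
  a_4 = 3·-6 + -3·-4 + -1·-3 = -3
  a_5 = 3·-3 + -3·-6 + -1·-4 = 13
  a_6 = 3·13 + -3·-3 + -1·-6 = 54
  a_7 = 3·54 + -3·13 + -1·-3 = 126
  a_8 = 3·126 + -3·54 + -1·13 = 203
  a_9 = 3·203 + -3·126 + -1·54 = 177

3,-3,-1 ; 177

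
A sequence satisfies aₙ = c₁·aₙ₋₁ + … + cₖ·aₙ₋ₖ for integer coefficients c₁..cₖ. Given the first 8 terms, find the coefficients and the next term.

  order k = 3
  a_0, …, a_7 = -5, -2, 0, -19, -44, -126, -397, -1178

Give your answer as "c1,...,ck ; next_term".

2,2,3 ; -3528

  a_3 = 2·0 + 2·-2 + 3·-5 = -19
  a_4 = 2·-19 + 2·0 + 3·-2 = -44
  a_5 = 2·-44 + 2·-19 + 3·0 = -126
  a_6 = 2·-126 + 2·-44 + 3·-19 = -397
  a_7 = 2·-397 + 2·-126 + 3·-44 = -1178
  a_8 = 2·-1178 + 2·-397 + 3·-126 = -3528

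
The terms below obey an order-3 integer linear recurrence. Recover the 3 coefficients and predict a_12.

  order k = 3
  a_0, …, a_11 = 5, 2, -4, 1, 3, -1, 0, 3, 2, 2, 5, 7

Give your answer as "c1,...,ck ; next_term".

1,0,1 ; 9

  a_3 = 1·-4 + 0·2 + 1·5 = 1
  a_4 = 1·1 + 0·-4 + 1·2 = 3
  a_5 = 1·3 + 0·1 + 1·-4 = -1
  a_6 = 1·-1 + 0·3 + 1·1 = 0
  a_7 = 1·0 + 0·-1 + 1·3 = 3
  a_8 = 1·3 + 0·0 + 1·-1 = 2
  a_9 = 1·2 + 0·3 + 1·0 = 2
  a_10 = 1·2 + 0·2 + 1·3 = 5
  a_11 = 1·5 + 0·2 + 1·2 = 7
  a_12 = 1·7 + 0·5 + 1·2 = 9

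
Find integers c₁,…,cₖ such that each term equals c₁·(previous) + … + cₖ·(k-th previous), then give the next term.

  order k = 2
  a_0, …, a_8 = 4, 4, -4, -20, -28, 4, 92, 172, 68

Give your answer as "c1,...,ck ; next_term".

  a_2 = 2·4 + -3·4 = -4
  a_3 = 2·-4 + -3·4 = -20
  a_4 = 2·-20 + -3·-4 = -28
  a_5 = 2·-28 + -3·-20 = 4
  a_6 = 2·4 + -3·-28 = 92
  a_7 = 2·92 + -3·4 = 172
  a_8 = 2·172 + -3·92 = 68
  a_9 = 2·68 + -3·172 = -380

2,-3 ; -380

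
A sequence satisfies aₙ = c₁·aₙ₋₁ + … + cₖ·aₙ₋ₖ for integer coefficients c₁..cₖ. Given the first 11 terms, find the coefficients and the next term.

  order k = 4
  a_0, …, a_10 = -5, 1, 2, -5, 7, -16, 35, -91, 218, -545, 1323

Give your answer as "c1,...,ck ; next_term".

-2,2,3,2 ; -3264

  a_4 = -2·-5 + 2·2 + 3·1 + 2·-5 = 7
  a_5 = -2·7 + 2·-5 + 3·2 + 2·1 = -16
  a_6 = -2·-16 + 2·7 + 3·-5 + 2·2 = 35
  a_7 = -2·35 + 2·-16 + 3·7 + 2·-5 = -91
  a_8 = -2·-91 + 2·35 + 3·-16 + 2·7 = 218
  a_9 = -2·218 + 2·-91 + 3·35 + 2·-16 = -545
  a_10 = -2·-545 + 2·218 + 3·-91 + 2·35 = 1323
  a_11 = -2·1323 + 2·-545 + 3·218 + 2·-91 = -3264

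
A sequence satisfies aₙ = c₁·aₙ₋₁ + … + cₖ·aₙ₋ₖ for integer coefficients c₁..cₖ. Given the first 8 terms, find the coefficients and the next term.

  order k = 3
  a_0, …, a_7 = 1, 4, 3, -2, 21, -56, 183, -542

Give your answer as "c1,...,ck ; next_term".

  a_3 = -3·3 + 1·4 + 3·1 = -2
  a_4 = -3·-2 + 1·3 + 3·4 = 21
  a_5 = -3·21 + 1·-2 + 3·3 = -56
  a_6 = -3·-56 + 1·21 + 3·-2 = 183
  a_7 = -3·183 + 1·-56 + 3·21 = -542
  a_8 = -3·-542 + 1·183 + 3·-56 = 1641

-3,1,3 ; 1641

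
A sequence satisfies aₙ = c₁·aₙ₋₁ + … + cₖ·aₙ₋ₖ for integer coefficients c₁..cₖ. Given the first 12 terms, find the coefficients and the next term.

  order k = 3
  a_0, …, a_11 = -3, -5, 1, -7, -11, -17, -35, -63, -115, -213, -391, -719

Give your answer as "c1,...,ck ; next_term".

  a_3 = 1·1 + 1·-5 + 1·-3 = -7
  a_4 = 1·-7 + 1·1 + 1·-5 = -11
  a_5 = 1·-11 + 1·-7 + 1·1 = -17
  a_6 = 1·-17 + 1·-11 + 1·-7 = -35
  a_7 = 1·-35 + 1·-17 + 1·-11 = -63
  a_8 = 1·-63 + 1·-35 + 1·-17 = -115
  a_9 = 1·-115 + 1·-63 + 1·-35 = -213
  a_10 = 1·-213 + 1·-115 + 1·-63 = -391
  a_11 = 1·-391 + 1·-213 + 1·-115 = -719
  a_12 = 1·-719 + 1·-391 + 1·-213 = -1323

1,1,1 ; -1323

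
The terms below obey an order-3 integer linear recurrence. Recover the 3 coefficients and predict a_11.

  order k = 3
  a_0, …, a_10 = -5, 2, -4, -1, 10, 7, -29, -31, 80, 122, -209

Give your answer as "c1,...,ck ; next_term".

  a_3 = 0·-4 + -3·2 + -1·-5 = -1
  a_4 = 0·-1 + -3·-4 + -1·2 = 10
  a_5 = 0·10 + -3·-1 + -1·-4 = 7
  a_6 = 0·7 + -3·10 + -1·-1 = -29
  a_7 = 0·-29 + -3·7 + -1·10 = -31
  a_8 = 0·-31 + -3·-29 + -1·7 = 80
  a_9 = 0·80 + -3·-31 + -1·-29 = 122
  a_10 = 0·122 + -3·80 + -1·-31 = -209
  a_11 = 0·-209 + -3·122 + -1·80 = -446

0,-3,-1 ; -446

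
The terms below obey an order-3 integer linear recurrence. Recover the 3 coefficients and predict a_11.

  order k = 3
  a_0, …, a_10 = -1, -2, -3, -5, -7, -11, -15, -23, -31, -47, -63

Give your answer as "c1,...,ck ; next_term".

  a_3 = 1·-3 + 2·-2 + -2·-1 = -5
  a_4 = 1·-5 + 2·-3 + -2·-2 = -7
  a_5 = 1·-7 + 2·-5 + -2·-3 = -11
  a_6 = 1·-11 + 2·-7 + -2·-5 = -15
  a_7 = 1·-15 + 2·-11 + -2·-7 = -23
  a_8 = 1·-23 + 2·-15 + -2·-11 = -31
  a_9 = 1·-31 + 2·-23 + -2·-15 = -47
  a_10 = 1·-47 + 2·-31 + -2·-23 = -63
  a_11 = 1·-63 + 2·-47 + -2·-31 = -95

1,2,-2 ; -95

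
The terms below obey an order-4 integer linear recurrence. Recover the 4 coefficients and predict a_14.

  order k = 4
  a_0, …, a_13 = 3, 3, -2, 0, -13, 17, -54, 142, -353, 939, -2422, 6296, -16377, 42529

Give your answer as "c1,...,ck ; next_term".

-2,2,0,-3 ; -110546

  a_4 = -2·0 + 2·-2 + 0·3 + -3·3 = -13
  a_5 = -2·-13 + 2·0 + 0·-2 + -3·3 = 17
  a_6 = -2·17 + 2·-13 + 0·0 + -3·-2 = -54
  a_7 = -2·-54 + 2·17 + 0·-13 + -3·0 = 142
  a_8 = -2·142 + 2·-54 + 0·17 + -3·-13 = -353
  a_9 = -2·-353 + 2·142 + 0·-54 + -3·17 = 939
  a_10 = -2·939 + 2·-353 + 0·142 + -3·-54 = -2422
  a_11 = -2·-2422 + 2·939 + 0·-353 + -3·142 = 6296
  a_12 = -2·6296 + 2·-2422 + 0·939 + -3·-353 = -16377
  a_13 = -2·-16377 + 2·6296 + 0·-2422 + -3·939 = 42529
  a_14 = -2·42529 + 2·-16377 + 0·6296 + -3·-2422 = -110546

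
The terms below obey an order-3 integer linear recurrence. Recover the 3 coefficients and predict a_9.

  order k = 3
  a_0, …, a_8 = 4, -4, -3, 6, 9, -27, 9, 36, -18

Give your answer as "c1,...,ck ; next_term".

-2,-3,-3 ; -99

  a_3 = -2·-3 + -3·-4 + -3·4 = 6
  a_4 = -2·6 + -3·-3 + -3·-4 = 9
  a_5 = -2·9 + -3·6 + -3·-3 = -27
  a_6 = -2·-27 + -3·9 + -3·6 = 9
  a_7 = -2·9 + -3·-27 + -3·9 = 36
  a_8 = -2·36 + -3·9 + -3·-27 = -18
  a_9 = -2·-18 + -3·36 + -3·9 = -99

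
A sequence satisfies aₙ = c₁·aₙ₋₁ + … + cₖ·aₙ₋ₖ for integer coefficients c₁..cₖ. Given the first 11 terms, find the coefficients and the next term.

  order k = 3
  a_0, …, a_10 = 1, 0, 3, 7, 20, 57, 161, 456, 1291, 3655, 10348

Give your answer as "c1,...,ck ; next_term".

  a_3 = 2·3 + 2·0 + 1·1 = 7
  a_4 = 2·7 + 2·3 + 1·0 = 20
  a_5 = 2·20 + 2·7 + 1·3 = 57
  a_6 = 2·57 + 2·20 + 1·7 = 161
  a_7 = 2·161 + 2·57 + 1·20 = 456
  a_8 = 2·456 + 2·161 + 1·57 = 1291
  a_9 = 2·1291 + 2·456 + 1·161 = 3655
  a_10 = 2·3655 + 2·1291 + 1·456 = 10348
  a_11 = 2·10348 + 2·3655 + 1·1291 = 29297

2,2,1 ; 29297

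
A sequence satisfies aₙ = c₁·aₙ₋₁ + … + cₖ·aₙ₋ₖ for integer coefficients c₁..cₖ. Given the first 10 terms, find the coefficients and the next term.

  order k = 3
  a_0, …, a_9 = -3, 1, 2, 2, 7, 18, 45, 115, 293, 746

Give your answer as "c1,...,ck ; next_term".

  a_3 = 2·2 + 1·1 + 1·-3 = 2
  a_4 = 2·2 + 1·2 + 1·1 = 7
  a_5 = 2·7 + 1·2 + 1·2 = 18
  a_6 = 2·18 + 1·7 + 1·2 = 45
  a_7 = 2·45 + 1·18 + 1·7 = 115
  a_8 = 2·115 + 1·45 + 1·18 = 293
  a_9 = 2·293 + 1·115 + 1·45 = 746
  a_10 = 2·746 + 1·293 + 1·115 = 1900

2,1,1 ; 1900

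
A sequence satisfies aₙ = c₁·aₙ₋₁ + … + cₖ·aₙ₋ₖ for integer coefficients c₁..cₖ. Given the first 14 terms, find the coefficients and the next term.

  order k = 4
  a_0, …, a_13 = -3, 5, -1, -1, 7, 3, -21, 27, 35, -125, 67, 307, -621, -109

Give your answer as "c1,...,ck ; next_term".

-1,-2,2,2 ; 2099

  a_4 = -1·-1 + -2·-1 + 2·5 + 2·-3 = 7
  a_5 = -1·7 + -2·-1 + 2·-1 + 2·5 = 3
  a_6 = -1·3 + -2·7 + 2·-1 + 2·-1 = -21
  a_7 = -1·-21 + -2·3 + 2·7 + 2·-1 = 27
  a_8 = -1·27 + -2·-21 + 2·3 + 2·7 = 35
  a_9 = -1·35 + -2·27 + 2·-21 + 2·3 = -125
  a_10 = -1·-125 + -2·35 + 2·27 + 2·-21 = 67
  a_11 = -1·67 + -2·-125 + 2·35 + 2·27 = 307
  a_12 = -1·307 + -2·67 + 2·-125 + 2·35 = -621
  a_13 = -1·-621 + -2·307 + 2·67 + 2·-125 = -109
  a_14 = -1·-109 + -2·-621 + 2·307 + 2·67 = 2099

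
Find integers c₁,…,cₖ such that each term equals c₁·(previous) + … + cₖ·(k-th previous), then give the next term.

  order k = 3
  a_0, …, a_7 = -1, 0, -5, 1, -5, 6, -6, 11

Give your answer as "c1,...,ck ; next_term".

  a_3 = 0·-5 + 1·0 + -1·-1 = 1
  a_4 = 0·1 + 1·-5 + -1·0 = -5
  a_5 = 0·-5 + 1·1 + -1·-5 = 6
  a_6 = 0·6 + 1·-5 + -1·1 = -6
  a_7 = 0·-6 + 1·6 + -1·-5 = 11
  a_8 = 0·11 + 1·-6 + -1·6 = -12

0,1,-1 ; -12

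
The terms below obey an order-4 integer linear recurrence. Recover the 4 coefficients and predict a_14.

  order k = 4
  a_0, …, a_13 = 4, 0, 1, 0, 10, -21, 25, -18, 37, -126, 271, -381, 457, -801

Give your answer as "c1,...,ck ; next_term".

  a_4 = -2·0 + -2·1 + -1·0 + 3·4 = 10
  a_5 = -2·10 + -2·0 + -1·1 + 3·0 = -21
  a_6 = -2·-21 + -2·10 + -1·0 + 3·1 = 25
  a_7 = -2·25 + -2·-21 + -1·10 + 3·0 = -18
  a_8 = -2·-18 + -2·25 + -1·-21 + 3·10 = 37
  a_9 = -2·37 + -2·-18 + -1·25 + 3·-21 = -126
  a_10 = -2·-126 + -2·37 + -1·-18 + 3·25 = 271
  a_11 = -2·271 + -2·-126 + -1·37 + 3·-18 = -381
  a_12 = -2·-381 + -2·271 + -1·-126 + 3·37 = 457
  a_13 = -2·457 + -2·-381 + -1·271 + 3·-126 = -801
  a_14 = -2·-801 + -2·457 + -1·-381 + 3·271 = 1882

-2,-2,-1,3 ; 1882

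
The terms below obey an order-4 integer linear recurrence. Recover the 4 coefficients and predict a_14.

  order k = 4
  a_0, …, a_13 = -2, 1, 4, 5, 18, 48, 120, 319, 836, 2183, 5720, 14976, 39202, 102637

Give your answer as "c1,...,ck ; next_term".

  a_4 = 2·5 + 1·4 + 2·1 + -1·-2 = 18
  a_5 = 2·18 + 1·5 + 2·4 + -1·1 = 48
  a_6 = 2·48 + 1·18 + 2·5 + -1·4 = 120
  a_7 = 2·120 + 1·48 + 2·18 + -1·5 = 319
  a_8 = 2·319 + 1·120 + 2·48 + -1·18 = 836
  a_9 = 2·836 + 1·319 + 2·120 + -1·48 = 2183
  a_10 = 2·2183 + 1·836 + 2·319 + -1·120 = 5720
  a_11 = 2·5720 + 1·2183 + 2·836 + -1·319 = 14976
  a_12 = 2·14976 + 1·5720 + 2·2183 + -1·836 = 39202
  a_13 = 2·39202 + 1·14976 + 2·5720 + -1·2183 = 102637
  a_14 = 2·102637 + 1·39202 + 2·14976 + -1·5720 = 268708

2,1,2,-1 ; 268708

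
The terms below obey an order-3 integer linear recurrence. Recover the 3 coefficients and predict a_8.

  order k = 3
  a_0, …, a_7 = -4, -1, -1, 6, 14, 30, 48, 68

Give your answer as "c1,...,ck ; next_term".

  a_3 = 2·-1 + 0·-1 + -2·-4 = 6
  a_4 = 2·6 + 0·-1 + -2·-1 = 14
  a_5 = 2·14 + 0·6 + -2·-1 = 30
  a_6 = 2·30 + 0·14 + -2·6 = 48
  a_7 = 2·48 + 0·30 + -2·14 = 68
  a_8 = 2·68 + 0·48 + -2·30 = 76

2,0,-2 ; 76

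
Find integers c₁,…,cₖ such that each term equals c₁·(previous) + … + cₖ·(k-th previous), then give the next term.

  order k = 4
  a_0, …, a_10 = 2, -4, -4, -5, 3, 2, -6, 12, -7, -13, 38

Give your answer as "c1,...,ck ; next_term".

  a_4 = -1·-5 + -1·-4 + 1·-4 + -1·2 = 3
  a_5 = -1·3 + -1·-5 + 1·-4 + -1·-4 = 2
  a_6 = -1·2 + -1·3 + 1·-5 + -1·-4 = -6
  a_7 = -1·-6 + -1·2 + 1·3 + -1·-5 = 12
  a_8 = -1·12 + -1·-6 + 1·2 + -1·3 = -7
  a_9 = -1·-7 + -1·12 + 1·-6 + -1·2 = -13
  a_10 = -1·-13 + -1·-7 + 1·12 + -1·-6 = 38
  a_11 = -1·38 + -1·-13 + 1·-7 + -1·12 = -44

-1,-1,1,-1 ; -44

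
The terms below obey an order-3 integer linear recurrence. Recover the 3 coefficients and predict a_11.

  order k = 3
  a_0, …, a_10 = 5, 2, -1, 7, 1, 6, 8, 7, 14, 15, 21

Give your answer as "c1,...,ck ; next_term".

  a_3 = 0·-1 + 1·2 + 1·5 = 7
  a_4 = 0·7 + 1·-1 + 1·2 = 1
  a_5 = 0·1 + 1·7 + 1·-1 = 6
  a_6 = 0·6 + 1·1 + 1·7 = 8
  a_7 = 0·8 + 1·6 + 1·1 = 7
  a_8 = 0·7 + 1·8 + 1·6 = 14
  a_9 = 0·14 + 1·7 + 1·8 = 15
  a_10 = 0·15 + 1·14 + 1·7 = 21
  a_11 = 0·21 + 1·15 + 1·14 = 29

0,1,1 ; 29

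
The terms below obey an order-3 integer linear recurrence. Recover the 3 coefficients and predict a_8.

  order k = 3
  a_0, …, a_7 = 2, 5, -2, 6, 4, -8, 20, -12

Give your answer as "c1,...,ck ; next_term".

  a_3 = -1·-2 + 0·5 + 2·2 = 6
  a_4 = -1·6 + 0·-2 + 2·5 = 4
  a_5 = -1·4 + 0·6 + 2·-2 = -8
  a_6 = -1·-8 + 0·4 + 2·6 = 20
  a_7 = -1·20 + 0·-8 + 2·4 = -12
  a_8 = -1·-12 + 0·20 + 2·-8 = -4

-1,0,2 ; -4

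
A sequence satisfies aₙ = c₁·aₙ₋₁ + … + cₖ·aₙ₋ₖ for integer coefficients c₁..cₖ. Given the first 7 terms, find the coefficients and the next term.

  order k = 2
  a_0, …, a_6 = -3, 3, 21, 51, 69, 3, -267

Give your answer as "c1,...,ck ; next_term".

  a_2 = 3·3 + -4·-3 = 21
  a_3 = 3·21 + -4·3 = 51
  a_4 = 3·51 + -4·21 = 69
  a_5 = 3·69 + -4·51 = 3
  a_6 = 3·3 + -4·69 = -267
  a_7 = 3·-267 + -4·3 = -813

3,-4 ; -813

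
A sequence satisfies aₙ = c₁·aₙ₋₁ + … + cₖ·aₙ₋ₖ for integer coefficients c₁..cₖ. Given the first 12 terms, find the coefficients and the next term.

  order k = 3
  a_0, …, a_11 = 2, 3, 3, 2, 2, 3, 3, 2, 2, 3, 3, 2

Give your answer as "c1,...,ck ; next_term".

  a_3 = 1·3 + -1·3 + 1·2 = 2
  a_4 = 1·2 + -1·3 + 1·3 = 2
  a_5 = 1·2 + -1·2 + 1·3 = 3
  a_6 = 1·3 + -1·2 + 1·2 = 3
  a_7 = 1·3 + -1·3 + 1·2 = 2
  a_8 = 1·2 + -1·3 + 1·3 = 2
  a_9 = 1·2 + -1·2 + 1·3 = 3
  a_10 = 1·3 + -1·2 + 1·2 = 3
  a_11 = 1·3 + -1·3 + 1·2 = 2
  a_12 = 1·2 + -1·3 + 1·3 = 2

1,-1,1 ; 2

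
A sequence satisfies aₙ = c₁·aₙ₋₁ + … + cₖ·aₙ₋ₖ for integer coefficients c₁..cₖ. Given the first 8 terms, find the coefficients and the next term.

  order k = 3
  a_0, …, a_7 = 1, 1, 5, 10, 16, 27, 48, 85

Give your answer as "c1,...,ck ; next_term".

  a_3 = 2·5 + -1·1 + 1·1 = 10
  a_4 = 2·10 + -1·5 + 1·1 = 16
  a_5 = 2·16 + -1·10 + 1·5 = 27
  a_6 = 2·27 + -1·16 + 1·10 = 48
  a_7 = 2·48 + -1·27 + 1·16 = 85
  a_8 = 2·85 + -1·48 + 1·27 = 149

2,-1,1 ; 149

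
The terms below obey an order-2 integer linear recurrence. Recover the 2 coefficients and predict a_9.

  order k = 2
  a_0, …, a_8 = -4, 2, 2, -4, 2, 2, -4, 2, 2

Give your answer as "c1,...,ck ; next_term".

  a_2 = -1·2 + -1·-4 = 2
  a_3 = -1·2 + -1·2 = -4
  a_4 = -1·-4 + -1·2 = 2
  a_5 = -1·2 + -1·-4 = 2
  a_6 = -1·2 + -1·2 = -4
  a_7 = -1·-4 + -1·2 = 2
  a_8 = -1·2 + -1·-4 = 2
  a_9 = -1·2 + -1·2 = -4

-1,-1 ; -4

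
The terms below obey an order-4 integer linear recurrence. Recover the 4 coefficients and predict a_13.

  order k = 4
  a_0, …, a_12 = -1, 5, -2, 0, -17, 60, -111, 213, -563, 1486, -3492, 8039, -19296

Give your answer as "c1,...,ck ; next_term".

  a_4 = -2·0 + -1·-2 + -3·5 + 4·-1 = -17
  a_5 = -2·-17 + -1·0 + -3·-2 + 4·5 = 60
  a_6 = -2·60 + -1·-17 + -3·0 + 4·-2 = -111
  a_7 = -2·-111 + -1·60 + -3·-17 + 4·0 = 213
  a_8 = -2·213 + -1·-111 + -3·60 + 4·-17 = -563
  a_9 = -2·-563 + -1·213 + -3·-111 + 4·60 = 1486
  a_10 = -2·1486 + -1·-563 + -3·213 + 4·-111 = -3492
  a_11 = -2·-3492 + -1·1486 + -3·-563 + 4·213 = 8039
  a_12 = -2·8039 + -1·-3492 + -3·1486 + 4·-563 = -19296
  a_13 = -2·-19296 + -1·8039 + -3·-3492 + 4·1486 = 46973

-2,-1,-3,4 ; 46973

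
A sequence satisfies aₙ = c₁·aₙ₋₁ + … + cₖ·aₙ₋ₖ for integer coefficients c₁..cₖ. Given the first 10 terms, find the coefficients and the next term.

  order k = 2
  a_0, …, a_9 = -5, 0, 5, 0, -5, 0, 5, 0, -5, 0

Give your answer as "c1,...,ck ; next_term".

  a_2 = 0·0 + -1·-5 = 5
  a_3 = 0·5 + -1·0 = 0
  a_4 = 0·0 + -1·5 = -5
  a_5 = 0·-5 + -1·0 = 0
  a_6 = 0·0 + -1·-5 = 5
  a_7 = 0·5 + -1·0 = 0
  a_8 = 0·0 + -1·5 = -5
  a_9 = 0·-5 + -1·0 = 0
  a_10 = 0·0 + -1·-5 = 5

0,-1 ; 5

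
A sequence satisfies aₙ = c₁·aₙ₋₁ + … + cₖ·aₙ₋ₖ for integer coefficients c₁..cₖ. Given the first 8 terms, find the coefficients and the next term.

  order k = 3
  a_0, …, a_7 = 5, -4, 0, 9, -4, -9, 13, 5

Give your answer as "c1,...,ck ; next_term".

0,-1,1 ; -22

  a_3 = 0·0 + -1·-4 + 1·5 = 9
  a_4 = 0·9 + -1·0 + 1·-4 = -4
  a_5 = 0·-4 + -1·9 + 1·0 = -9
  a_6 = 0·-9 + -1·-4 + 1·9 = 13
  a_7 = 0·13 + -1·-9 + 1·-4 = 5
  a_8 = 0·5 + -1·13 + 1·-9 = -22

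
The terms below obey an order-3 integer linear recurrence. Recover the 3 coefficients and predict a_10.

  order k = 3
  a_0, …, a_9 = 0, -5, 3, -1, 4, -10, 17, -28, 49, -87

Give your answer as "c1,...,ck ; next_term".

-2,-1,-1 ; 153

  a_3 = -2·3 + -1·-5 + -1·0 = -1
  a_4 = -2·-1 + -1·3 + -1·-5 = 4
  a_5 = -2·4 + -1·-1 + -1·3 = -10
  a_6 = -2·-10 + -1·4 + -1·-1 = 17
  a_7 = -2·17 + -1·-10 + -1·4 = -28
  a_8 = -2·-28 + -1·17 + -1·-10 = 49
  a_9 = -2·49 + -1·-28 + -1·17 = -87
  a_10 = -2·-87 + -1·49 + -1·-28 = 153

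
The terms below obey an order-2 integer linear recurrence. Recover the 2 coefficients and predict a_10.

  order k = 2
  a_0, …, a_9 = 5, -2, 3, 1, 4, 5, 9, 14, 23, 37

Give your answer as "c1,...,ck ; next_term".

  a_2 = 1·-2 + 1·5 = 3
  a_3 = 1·3 + 1·-2 = 1
  a_4 = 1·1 + 1·3 = 4
  a_5 = 1·4 + 1·1 = 5
  a_6 = 1·5 + 1·4 = 9
  a_7 = 1·9 + 1·5 = 14
  a_8 = 1·14 + 1·9 = 23
  a_9 = 1·23 + 1·14 = 37
  a_10 = 1·37 + 1·23 = 60

1,1 ; 60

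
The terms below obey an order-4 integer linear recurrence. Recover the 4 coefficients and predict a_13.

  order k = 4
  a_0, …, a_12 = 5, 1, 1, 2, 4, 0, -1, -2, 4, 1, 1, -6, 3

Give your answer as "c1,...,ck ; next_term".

0,0,-1,1 ; 0

  a_4 = 0·2 + 0·1 + -1·1 + 1·5 = 4
  a_5 = 0·4 + 0·2 + -1·1 + 1·1 = 0
  a_6 = 0·0 + 0·4 + -1·2 + 1·1 = -1
  a_7 = 0·-1 + 0·0 + -1·4 + 1·2 = -2
  a_8 = 0·-2 + 0·-1 + -1·0 + 1·4 = 4
  a_9 = 0·4 + 0·-2 + -1·-1 + 1·0 = 1
  a_10 = 0·1 + 0·4 + -1·-2 + 1·-1 = 1
  a_11 = 0·1 + 0·1 + -1·4 + 1·-2 = -6
  a_12 = 0·-6 + 0·1 + -1·1 + 1·4 = 3
  a_13 = 0·3 + 0·-6 + -1·1 + 1·1 = 0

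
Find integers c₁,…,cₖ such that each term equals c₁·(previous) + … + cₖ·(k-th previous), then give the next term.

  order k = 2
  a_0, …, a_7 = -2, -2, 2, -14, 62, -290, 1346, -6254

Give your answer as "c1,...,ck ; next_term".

  a_2 = -4·-2 + 3·-2 = 2
  a_3 = -4·2 + 3·-2 = -14
  a_4 = -4·-14 + 3·2 = 62
  a_5 = -4·62 + 3·-14 = -290
  a_6 = -4·-290 + 3·62 = 1346
  a_7 = -4·1346 + 3·-290 = -6254
  a_8 = -4·-6254 + 3·1346 = 29054

-4,3 ; 29054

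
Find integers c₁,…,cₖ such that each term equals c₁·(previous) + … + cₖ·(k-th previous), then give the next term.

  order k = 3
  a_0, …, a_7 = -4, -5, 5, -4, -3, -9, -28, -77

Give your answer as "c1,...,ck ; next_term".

  a_3 = 2·5 + 2·-5 + 1·-4 = -4
  a_4 = 2·-4 + 2·5 + 1·-5 = -3
  a_5 = 2·-3 + 2·-4 + 1·5 = -9
  a_6 = 2·-9 + 2·-3 + 1·-4 = -28
  a_7 = 2·-28 + 2·-9 + 1·-3 = -77
  a_8 = 2·-77 + 2·-28 + 1·-9 = -219

2,2,1 ; -219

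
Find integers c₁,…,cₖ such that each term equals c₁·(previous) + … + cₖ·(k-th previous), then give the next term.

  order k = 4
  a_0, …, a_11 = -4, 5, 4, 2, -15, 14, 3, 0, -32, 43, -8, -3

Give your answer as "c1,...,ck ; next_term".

-1,-1,-1,1 ; -64

  a_4 = -1·2 + -1·4 + -1·5 + 1·-4 = -15
  a_5 = -1·-15 + -1·2 + -1·4 + 1·5 = 14
  a_6 = -1·14 + -1·-15 + -1·2 + 1·4 = 3
  a_7 = -1·3 + -1·14 + -1·-15 + 1·2 = 0
  a_8 = -1·0 + -1·3 + -1·14 + 1·-15 = -32
  a_9 = -1·-32 + -1·0 + -1·3 + 1·14 = 43
  a_10 = -1·43 + -1·-32 + -1·0 + 1·3 = -8
  a_11 = -1·-8 + -1·43 + -1·-32 + 1·0 = -3
  a_12 = -1·-3 + -1·-8 + -1·43 + 1·-32 = -64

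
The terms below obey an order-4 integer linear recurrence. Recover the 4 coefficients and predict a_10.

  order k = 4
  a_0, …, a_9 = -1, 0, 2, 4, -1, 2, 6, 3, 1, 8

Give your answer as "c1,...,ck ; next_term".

0,0,1,1 ; 9

  a_4 = 0·4 + 0·2 + 1·0 + 1·-1 = -1
  a_5 = 0·-1 + 0·4 + 1·2 + 1·0 = 2
  a_6 = 0·2 + 0·-1 + 1·4 + 1·2 = 6
  a_7 = 0·6 + 0·2 + 1·-1 + 1·4 = 3
  a_8 = 0·3 + 0·6 + 1·2 + 1·-1 = 1
  a_9 = 0·1 + 0·3 + 1·6 + 1·2 = 8
  a_10 = 0·8 + 0·1 + 1·3 + 1·6 = 9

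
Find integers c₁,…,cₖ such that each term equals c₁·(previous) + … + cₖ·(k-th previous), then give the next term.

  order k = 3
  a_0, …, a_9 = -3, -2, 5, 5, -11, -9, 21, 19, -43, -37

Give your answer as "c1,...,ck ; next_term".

-1,-2,-2 ; 85

  a_3 = -1·5 + -2·-2 + -2·-3 = 5
  a_4 = -1·5 + -2·5 + -2·-2 = -11
  a_5 = -1·-11 + -2·5 + -2·5 = -9
  a_6 = -1·-9 + -2·-11 + -2·5 = 21
  a_7 = -1·21 + -2·-9 + -2·-11 = 19
  a_8 = -1·19 + -2·21 + -2·-9 = -43
  a_9 = -1·-43 + -2·19 + -2·21 = -37
  a_10 = -1·-37 + -2·-43 + -2·19 = 85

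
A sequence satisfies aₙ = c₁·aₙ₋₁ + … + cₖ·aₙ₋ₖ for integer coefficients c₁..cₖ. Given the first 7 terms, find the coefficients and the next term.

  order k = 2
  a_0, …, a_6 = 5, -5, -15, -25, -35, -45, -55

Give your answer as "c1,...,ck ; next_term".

  a_2 = 2·-5 + -1·5 = -15
  a_3 = 2·-15 + -1·-5 = -25
  a_4 = 2·-25 + -1·-15 = -35
  a_5 = 2·-35 + -1·-25 = -45
  a_6 = 2·-45 + -1·-35 = -55
  a_7 = 2·-55 + -1·-45 = -65

2,-1 ; -65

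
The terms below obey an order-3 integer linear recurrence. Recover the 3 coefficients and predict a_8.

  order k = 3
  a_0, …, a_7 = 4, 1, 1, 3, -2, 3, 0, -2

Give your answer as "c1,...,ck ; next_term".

  a_3 = -1·1 + 0·1 + 1·4 = 3
  a_4 = -1·3 + 0·1 + 1·1 = -2
  a_5 = -1·-2 + 0·3 + 1·1 = 3
  a_6 = -1·3 + 0·-2 + 1·3 = 0
  a_7 = -1·0 + 0·3 + 1·-2 = -2
  a_8 = -1·-2 + 0·0 + 1·3 = 5

-1,0,1 ; 5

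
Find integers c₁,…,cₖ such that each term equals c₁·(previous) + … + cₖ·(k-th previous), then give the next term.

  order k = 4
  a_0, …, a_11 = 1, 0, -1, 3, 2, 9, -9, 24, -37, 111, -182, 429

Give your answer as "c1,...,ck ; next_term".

  a_4 = 0·3 + 2·-1 + -3·0 + 4·1 = 2
  a_5 = 0·2 + 2·3 + -3·-1 + 4·0 = 9
  a_6 = 0·9 + 2·2 + -3·3 + 4·-1 = -9
  a_7 = 0·-9 + 2·9 + -3·2 + 4·3 = 24
  a_8 = 0·24 + 2·-9 + -3·9 + 4·2 = -37
  a_9 = 0·-37 + 2·24 + -3·-9 + 4·9 = 111
  a_10 = 0·111 + 2·-37 + -3·24 + 4·-9 = -182
  a_11 = 0·-182 + 2·111 + -3·-37 + 4·24 = 429
  a_12 = 0·429 + 2·-182 + -3·111 + 4·-37 = -845

0,2,-3,4 ; -845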